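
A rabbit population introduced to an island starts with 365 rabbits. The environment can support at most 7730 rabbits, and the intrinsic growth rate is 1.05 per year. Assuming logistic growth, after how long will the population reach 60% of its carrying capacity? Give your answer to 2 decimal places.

A = (K − N₀)/N₀ = (7730 − 365)/365 = 20.178.
Solve 7730/(1 + 20.178·e^(−1.05t)) = 4638: 1 + 20.178·e^(−1.05t) = 1.6667, so e^(−1.05t) = 0.0330391.
−1.05·t = ln(0.0330391) = -3.4101, so t = 3.4101/1.05 = 3.2477.

3.25 years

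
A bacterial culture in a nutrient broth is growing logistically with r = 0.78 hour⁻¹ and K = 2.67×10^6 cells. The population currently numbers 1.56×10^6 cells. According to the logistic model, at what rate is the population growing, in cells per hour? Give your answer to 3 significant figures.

dN/dt = rN(1 − N/K) = 0.78 × 1.56×10^6 × (1 − 1.56×10^6/2.67×10^6).
1 − 1.56×10^6/2.67×10^6 = 0.41573; dN/dt = 0.78 × 1.56×10^6 × 0.41573 = 5.05861×10^5.

506000 cells per hour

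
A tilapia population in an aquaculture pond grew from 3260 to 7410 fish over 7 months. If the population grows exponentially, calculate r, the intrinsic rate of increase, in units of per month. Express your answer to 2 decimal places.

0.12 per month

From N(t) = N₀·e^(rt): e^(r·7) = 7410/3260 = 2.273.
r·7 = ln(2.273) = 0.8211, so r = 0.8211/7 = 0.1173.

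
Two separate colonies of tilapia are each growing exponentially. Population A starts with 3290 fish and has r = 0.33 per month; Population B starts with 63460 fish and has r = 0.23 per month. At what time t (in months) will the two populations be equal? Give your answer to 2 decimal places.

29.60 months

Set 3290·e^(0.33t) = 63460·e^(0.23t).
e^((0.33 − 0.23)t) = 63460/3290 → e^(0.1·t) = 19.289.
0.1·t = ln(19.289) = 2.9595, so t = 2.9595/0.1 = 29.595.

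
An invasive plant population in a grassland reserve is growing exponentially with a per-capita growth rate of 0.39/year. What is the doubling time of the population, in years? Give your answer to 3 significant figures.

Doubling time t_d = ln(2)/r = 0.6931/0.39 = 1.7773.

1.78 years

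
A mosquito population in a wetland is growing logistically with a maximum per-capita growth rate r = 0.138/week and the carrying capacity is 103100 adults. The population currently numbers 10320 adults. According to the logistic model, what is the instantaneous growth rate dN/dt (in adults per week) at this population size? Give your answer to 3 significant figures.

1280 adults per week

dN/dt = rN(1 − N/K) = 0.138 × 10320 × (1 − 10320/103100).
1 − 10320/103100 = 0.8999; dN/dt = 0.138 × 10320 × 0.8999 = 1281.6.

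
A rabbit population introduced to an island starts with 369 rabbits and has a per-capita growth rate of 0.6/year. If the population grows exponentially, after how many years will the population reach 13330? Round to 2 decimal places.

Set N₀·e^(rt) = 13330: e^(0.6·t) = 13330/369 = 36.125.
0.6·t = ln(36.125) = 3.587, so t = 3.587/0.6 = 5.9783.

5.98 years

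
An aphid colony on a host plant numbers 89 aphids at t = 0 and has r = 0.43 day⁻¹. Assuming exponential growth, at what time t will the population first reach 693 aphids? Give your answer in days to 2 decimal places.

4.77 days

Set N₀·e^(rt) = 693: e^(0.43·t) = 693/89 = 7.7865.
0.43·t = ln(7.7865) = 2.0524, so t = 2.0524/0.43 = 4.773.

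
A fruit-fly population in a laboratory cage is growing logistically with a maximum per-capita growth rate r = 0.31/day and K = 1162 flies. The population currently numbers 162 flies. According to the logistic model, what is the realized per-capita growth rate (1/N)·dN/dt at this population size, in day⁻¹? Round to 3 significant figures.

(1/N)·dN/dt = r(1 − N/K) = 0.31 × (1 − 162/1162).
= 0.31 × 0.86059 = 0.26678.

0.267 per day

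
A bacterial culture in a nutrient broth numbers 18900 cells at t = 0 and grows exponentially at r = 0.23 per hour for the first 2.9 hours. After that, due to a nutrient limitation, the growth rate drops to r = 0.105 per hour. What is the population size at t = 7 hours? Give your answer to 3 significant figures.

Phase 1: N(2.9) = 18900·e^(0.23×2.9) = 18900·e^0.667 = 36824.4.
Phase 2 runs for 7 − 2.9 = 4.1 hours at r = 0.105.
N(7) = 36824.4·e^(0.105×4.1) = 36824.4·e^0.4305 = 56637.

56600 cells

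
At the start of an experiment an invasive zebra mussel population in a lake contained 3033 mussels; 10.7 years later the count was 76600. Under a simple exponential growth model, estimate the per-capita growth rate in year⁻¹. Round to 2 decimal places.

From N(t) = N₀·e^(rt): e^(r·10.7) = 76600/3033 = 25.256.
r·10.7 = ln(25.256) = 3.229, so r = 3.229/10.7 = 0.30178.

0.30 per year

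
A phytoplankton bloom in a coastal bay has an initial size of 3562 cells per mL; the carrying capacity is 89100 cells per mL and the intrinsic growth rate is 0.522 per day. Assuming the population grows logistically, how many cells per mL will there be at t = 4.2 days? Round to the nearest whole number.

24205 cells per mL

A = (K − N₀)/N₀ = (89100 − 3562)/3562 = 24.014.
N(t) = K/(1 + A·e^(−rt)) = 89100/(1 + 24.014×e^(−0.522×4.2)).
e^(−2.192) = 0.11165; denominator = 1 + 24.014×0.11165 = 3.6811.
N = 89100/3.6811 = 24204.5.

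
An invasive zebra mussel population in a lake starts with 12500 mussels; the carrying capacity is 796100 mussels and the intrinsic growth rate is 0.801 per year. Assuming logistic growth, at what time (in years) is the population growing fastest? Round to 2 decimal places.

Logistic growth is fastest at N = K/2 = 398050.
A = (K − N₀)/N₀ = 62.688. Set K/(1 + A·e^(−rt)) = K/2 → A·e^(−rt) = 1.
e^(−0.801t) = 1/62.688 = 0.015952, so t = ln(62.688)/0.801 = 4.1382/0.801 = 5.1663.

5.17 years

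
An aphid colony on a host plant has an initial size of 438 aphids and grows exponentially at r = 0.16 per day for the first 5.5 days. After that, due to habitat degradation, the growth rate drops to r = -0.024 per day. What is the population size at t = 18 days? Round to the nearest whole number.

Phase 1: N(5.5) = 438·e^(0.16×5.5) = 438·e^0.88 = 1055.97.
Phase 2 runs for 18 − 5.5 = 12.5 days at r = -0.024.
N(18) = 1055.97·e^(-0.024×12.5) = 1055.97·e^-0.3 = 782.285.

782 aphids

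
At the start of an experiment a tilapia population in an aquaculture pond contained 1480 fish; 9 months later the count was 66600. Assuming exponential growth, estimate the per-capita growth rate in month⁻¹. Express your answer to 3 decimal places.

0.423 per month

From N(t) = N₀·e^(rt): e^(r·9) = 66600/1480 = 45.
r·9 = ln(45) = 3.8067, so r = 3.8067/9 = 0.42296.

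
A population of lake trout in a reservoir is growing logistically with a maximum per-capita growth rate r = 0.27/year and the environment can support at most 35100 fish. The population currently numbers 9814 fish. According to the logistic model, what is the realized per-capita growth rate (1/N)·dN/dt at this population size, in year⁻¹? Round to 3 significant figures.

(1/N)·dN/dt = r(1 − N/K) = 0.27 × (1 − 9814/35100).
= 0.27 × 0.7204 = 0.19451.

0.195 per year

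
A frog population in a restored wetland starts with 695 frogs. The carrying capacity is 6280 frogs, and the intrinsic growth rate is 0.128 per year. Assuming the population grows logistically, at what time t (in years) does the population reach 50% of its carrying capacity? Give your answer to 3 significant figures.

16.3 years

A = (K − N₀)/N₀ = (6280 − 695)/695 = 8.036.
Solve 6280/(1 + 8.036·e^(−0.128t)) = 3140: 1 + 8.036·e^(−0.128t) = 2, so e^(−0.128t) = 0.12444.
−0.128·t = ln(0.12444) = -2.0839, so t = 2.0839/0.128 = 16.281.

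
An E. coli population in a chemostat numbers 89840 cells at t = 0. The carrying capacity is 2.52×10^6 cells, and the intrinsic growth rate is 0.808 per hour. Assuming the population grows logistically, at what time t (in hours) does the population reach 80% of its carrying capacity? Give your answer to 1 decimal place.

A = (K − N₀)/N₀ = (2.52×10^6 − 89840)/89840 = 27.05.
Solve 2.52×10^6/(1 + 27.05·e^(−0.808t)) = 2.016×10^6: 1 + 27.05·e^(−0.808t) = 1.25, so e^(−0.808t) = 0.00924219.
−0.808·t = ln(0.00924219) = -4.684, so t = 4.684/0.808 = 5.797.

5.8 hours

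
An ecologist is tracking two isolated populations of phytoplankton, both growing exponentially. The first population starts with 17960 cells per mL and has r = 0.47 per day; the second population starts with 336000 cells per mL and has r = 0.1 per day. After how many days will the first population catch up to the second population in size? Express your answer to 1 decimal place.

7.9 days

Set 17960·e^(0.47t) = 336000·e^(0.1t).
e^((0.47 − 0.1)t) = 336000/17960 → e^(0.37·t) = 18.708.
0.37·t = ln(18.708) = 2.929, so t = 2.929/0.37 = 7.9161.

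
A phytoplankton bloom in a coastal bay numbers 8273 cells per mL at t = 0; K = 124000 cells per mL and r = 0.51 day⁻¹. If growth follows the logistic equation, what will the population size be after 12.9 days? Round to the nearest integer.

A = (K − N₀)/N₀ = (124000 − 8273)/8273 = 13.989.
N(t) = K/(1 + A·e^(−rt)) = 124000/(1 + 13.989×e^(−0.51×12.9)).
e^(−6.579) = 0.0013892; denominator = 1 + 13.989×0.0013892 = 1.0194.
N = 124000/1.0194 = 121636.

121636 cells per mL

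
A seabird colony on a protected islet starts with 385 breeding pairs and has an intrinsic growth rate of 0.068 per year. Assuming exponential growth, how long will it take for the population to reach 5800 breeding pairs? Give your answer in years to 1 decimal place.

Set N₀·e^(rt) = 5800: e^(0.068·t) = 5800/385 = 15.065.
0.068·t = ln(15.065) = 2.7124, so t = 2.7124/0.068 = 39.888.

39.9 years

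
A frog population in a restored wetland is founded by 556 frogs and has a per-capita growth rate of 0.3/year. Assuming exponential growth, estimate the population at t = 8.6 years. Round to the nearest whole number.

7338 frogs

N(t) = N₀·e^(rt) = 556 × e^(0.3×8.6) = 556 × e^2.58.
e^2.58 ≈ 13.197, so N ≈ 556 × 13.197 = 7337.61.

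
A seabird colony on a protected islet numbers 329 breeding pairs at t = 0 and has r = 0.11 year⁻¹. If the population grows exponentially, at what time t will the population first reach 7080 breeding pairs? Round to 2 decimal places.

Set N₀·e^(rt) = 7080: e^(0.11·t) = 7080/329 = 21.52.
0.11·t = ln(21.52) = 3.069, so t = 3.069/0.11 = 27.9.

27.90 years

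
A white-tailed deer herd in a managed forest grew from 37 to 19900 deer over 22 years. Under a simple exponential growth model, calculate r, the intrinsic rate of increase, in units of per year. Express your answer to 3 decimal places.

0.286 per year

From N(t) = N₀·e^(rt): e^(r·22) = 19900/37 = 537.84.
r·22 = ln(537.84) = 6.2876, so r = 6.2876/22 = 0.2858.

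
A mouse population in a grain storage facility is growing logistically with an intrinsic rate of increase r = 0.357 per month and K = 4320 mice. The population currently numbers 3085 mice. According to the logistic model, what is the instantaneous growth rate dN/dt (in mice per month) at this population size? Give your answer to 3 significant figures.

315 mice per month

dN/dt = rN(1 − N/K) = 0.357 × 3085 × (1 − 3085/4320).
1 − 3085/4320 = 0.28588; dN/dt = 0.357 × 3085 × 0.28588 = 314.85.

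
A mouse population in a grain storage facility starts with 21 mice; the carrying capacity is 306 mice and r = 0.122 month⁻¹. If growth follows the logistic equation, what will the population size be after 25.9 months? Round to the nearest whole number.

194 mice

A = (K − N₀)/N₀ = (306 − 21)/21 = 13.571.
N(t) = K/(1 + A·e^(−rt)) = 306/(1 + 13.571×e^(−0.122×25.9)).
e^(−3.16) = 0.042434; denominator = 1 + 13.571×0.042434 = 1.5759.
N = 306/1.5759 = 194.176.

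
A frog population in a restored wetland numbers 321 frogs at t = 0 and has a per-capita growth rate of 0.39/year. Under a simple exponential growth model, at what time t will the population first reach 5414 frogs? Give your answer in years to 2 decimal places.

7.24 years

Set N₀·e^(rt) = 5414: e^(0.39·t) = 5414/321 = 16.866.
0.39·t = ln(16.866) = 2.8253, so t = 2.8253/0.39 = 7.2444.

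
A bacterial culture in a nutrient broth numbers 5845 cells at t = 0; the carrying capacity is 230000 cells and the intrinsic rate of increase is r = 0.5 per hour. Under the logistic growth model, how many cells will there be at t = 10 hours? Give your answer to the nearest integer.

A = (K − N₀)/N₀ = (230000 − 5845)/5845 = 38.35.
N(t) = K/(1 + A·e^(−rt)) = 230000/(1 + 38.35×e^(−0.5×10)).
e^(−5) = 0.0067379; denominator = 1 + 38.35×0.0067379 = 1.2584.
N = 230000/1.2584 = 182772.

182772 cells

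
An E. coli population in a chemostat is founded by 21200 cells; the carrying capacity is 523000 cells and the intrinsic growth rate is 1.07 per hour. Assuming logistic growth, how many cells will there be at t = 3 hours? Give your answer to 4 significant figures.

A = (K − N₀)/N₀ = (523000 − 21200)/21200 = 23.67.
N(t) = K/(1 + A·e^(−rt)) = 523000/(1 + 23.67×e^(−1.07×3)).
e^(−3.21) = 0.040357; denominator = 1 + 23.67×0.040357 = 1.9552.
N = 523000/1.9552 = 267487.

267500 cells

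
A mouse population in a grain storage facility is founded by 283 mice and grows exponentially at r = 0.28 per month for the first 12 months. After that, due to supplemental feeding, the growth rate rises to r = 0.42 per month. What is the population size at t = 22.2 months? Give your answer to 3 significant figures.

591000 mice

Phase 1: N(12) = 283·e^(0.28×12) = 283·e^3.36 = 8147.34.
Phase 2 runs for 22.2 − 12 = 10.2 months at r = 0.42.
N(22.2) = 8147.34·e^(0.42×10.2) = 8147.34·e^4.284 = 590926.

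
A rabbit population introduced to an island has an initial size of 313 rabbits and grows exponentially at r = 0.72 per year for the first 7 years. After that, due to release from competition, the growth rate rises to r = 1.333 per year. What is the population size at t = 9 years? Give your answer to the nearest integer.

695373 rabbits

Phase 1: N(7) = 313·e^(0.72×7) = 313·e^5.04 = 48349.1.
Phase 2 runs for 9 − 7 = 2 years at r = 1.333.
N(9) = 48349.1·e^(1.333×2) = 48349.1·e^2.666 = 695373.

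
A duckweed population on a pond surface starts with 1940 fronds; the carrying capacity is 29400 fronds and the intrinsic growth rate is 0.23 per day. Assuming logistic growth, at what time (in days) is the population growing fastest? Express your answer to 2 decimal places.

Logistic growth is fastest at N = K/2 = 14700.
A = (K − N₀)/N₀ = 14.155. Set K/(1 + A·e^(−rt)) = K/2 → A·e^(−rt) = 1.
e^(−0.23t) = 1/14.155 = 0.0706482, so t = ln(14.155)/0.23 = 2.65/0.23 = 11.522.

11.52 days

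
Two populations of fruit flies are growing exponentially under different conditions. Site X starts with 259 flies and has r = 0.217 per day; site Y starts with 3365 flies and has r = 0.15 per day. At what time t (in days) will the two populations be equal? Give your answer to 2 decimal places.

38.27 days

Set 259·e^(0.217t) = 3365·e^(0.15t).
e^((0.217 − 0.15)t) = 3365/259 → e^(0.067·t) = 12.992.
0.067·t = ln(12.992) = 2.5644, so t = 2.5644/0.067 = 38.274.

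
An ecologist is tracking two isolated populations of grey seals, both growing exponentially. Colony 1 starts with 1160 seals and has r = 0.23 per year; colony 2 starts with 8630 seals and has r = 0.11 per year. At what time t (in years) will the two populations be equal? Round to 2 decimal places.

16.72 years

Set 1160·e^(0.23t) = 8630·e^(0.11t).
e^((0.23 − 0.11)t) = 8630/1160 → e^(0.12·t) = 7.4397.
0.12·t = ln(7.4397) = 2.0068, so t = 2.0068/0.12 = 16.724.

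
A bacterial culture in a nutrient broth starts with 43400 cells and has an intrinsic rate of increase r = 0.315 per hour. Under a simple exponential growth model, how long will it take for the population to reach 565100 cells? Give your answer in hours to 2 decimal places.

8.15 hours

Set N₀·e^(rt) = 565100: e^(0.315·t) = 565100/43400 = 13.021.
0.315·t = ln(13.021) = 2.5665, so t = 2.5665/0.315 = 8.1478.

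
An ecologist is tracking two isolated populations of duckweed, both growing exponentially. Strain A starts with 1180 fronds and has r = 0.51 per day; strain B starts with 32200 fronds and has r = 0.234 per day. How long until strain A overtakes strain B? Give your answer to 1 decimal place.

Set 1180·e^(0.51t) = 32200·e^(0.234t).
e^((0.51 − 0.234)t) = 32200/1180 → e^(0.276·t) = 27.288.
0.276·t = ln(27.288) = 3.3065, so t = 3.3065/0.276 = 11.98.

12.0 days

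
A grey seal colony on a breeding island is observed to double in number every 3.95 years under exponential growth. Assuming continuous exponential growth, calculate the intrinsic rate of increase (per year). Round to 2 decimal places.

0.18 per year

r = ln(2)/t_d = 0.6931/3.95 = 0.17548.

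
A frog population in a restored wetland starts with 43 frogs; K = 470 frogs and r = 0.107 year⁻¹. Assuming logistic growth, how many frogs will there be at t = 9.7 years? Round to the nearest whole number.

104 frogs

A = (K − N₀)/N₀ = (470 − 43)/43 = 9.9302.
N(t) = K/(1 + A·e^(−rt)) = 470/(1 + 9.9302×e^(−0.107×9.7)).
e^(−1.038) = 0.3542; denominator = 1 + 9.9302×0.3542 = 4.5173.
N = 470/4.5173 = 104.045.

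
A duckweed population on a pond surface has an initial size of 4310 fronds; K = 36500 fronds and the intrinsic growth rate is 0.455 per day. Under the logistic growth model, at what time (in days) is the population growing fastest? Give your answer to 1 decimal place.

4.4 days

Logistic growth is fastest at N = K/2 = 18250.
A = (K − N₀)/N₀ = 7.4687. Set K/(1 + A·e^(−rt)) = K/2 → A·e^(−rt) = 1.
e^(−0.455t) = 1/7.4687 = 0.133893, so t = ln(7.4687)/0.455 = 2.0107/0.455 = 4.4192.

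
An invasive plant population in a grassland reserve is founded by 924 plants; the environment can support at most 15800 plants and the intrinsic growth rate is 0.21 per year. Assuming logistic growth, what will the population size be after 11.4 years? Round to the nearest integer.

6399 plants

A = (K − N₀)/N₀ = (15800 − 924)/924 = 16.1.
N(t) = K/(1 + A·e^(−rt)) = 15800/(1 + 16.1×e^(−0.21×11.4)).
e^(−2.394) = 0.091264; denominator = 1 + 16.1×0.091264 = 2.4693.
N = 15800/2.4693 = 6398.55.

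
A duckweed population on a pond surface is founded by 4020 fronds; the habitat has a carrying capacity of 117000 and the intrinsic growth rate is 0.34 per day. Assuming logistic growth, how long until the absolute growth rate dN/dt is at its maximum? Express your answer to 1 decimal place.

Logistic growth is fastest at N = K/2 = 58500.
A = (K − N₀)/N₀ = 28.104. Set K/(1 + A·e^(−rt)) = K/2 → A·e^(−rt) = 1.
e^(−0.34t) = 1/28.104 = 0.0355815, so t = ln(28.104)/0.34 = 3.3359/0.34 = 9.8116.

9.8 days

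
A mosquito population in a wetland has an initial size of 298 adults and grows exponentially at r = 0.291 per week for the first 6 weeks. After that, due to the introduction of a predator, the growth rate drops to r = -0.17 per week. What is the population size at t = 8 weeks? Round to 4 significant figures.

1216 adults

Phase 1: N(6) = 298·e^(0.291×6) = 298·e^1.746 = 1708.03.
Phase 2 runs for 8 − 6 = 2 weeks at r = -0.17.
N(8) = 1708.03·e^(-0.17×2) = 1708.03·e^-0.34 = 1215.72.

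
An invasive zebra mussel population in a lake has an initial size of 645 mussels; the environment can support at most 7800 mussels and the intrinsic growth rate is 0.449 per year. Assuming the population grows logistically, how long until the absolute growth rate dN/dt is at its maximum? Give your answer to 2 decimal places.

Logistic growth is fastest at N = K/2 = 3900.
A = (K − N₀)/N₀ = 11.093. Set K/(1 + A·e^(−rt)) = K/2 → A·e^(−rt) = 1.
e^(−0.449t) = 1/11.093 = 0.0901468, so t = ln(11.093)/0.449 = 2.4063/0.449 = 5.3593.

5.36 years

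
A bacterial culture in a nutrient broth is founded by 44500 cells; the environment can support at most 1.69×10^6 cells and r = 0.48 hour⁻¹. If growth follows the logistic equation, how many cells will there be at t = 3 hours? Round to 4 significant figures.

173100 cells

A = (K − N₀)/N₀ = (1.69×10^6 − 44500)/44500 = 36.978.
N(t) = K/(1 + A·e^(−rt)) = 1.69×10^6/(1 + 36.978×e^(−0.48×3)).
e^(−1.44) = 0.23693; denominator = 1 + 36.978×0.23693 = 9.761.
N = 1.69×10^6/9.761 = 173138.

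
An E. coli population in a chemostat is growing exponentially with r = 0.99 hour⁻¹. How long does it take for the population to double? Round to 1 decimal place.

0.7 hours

Doubling time t_d = ln(2)/r = 0.6931/0.99 = 0.70015.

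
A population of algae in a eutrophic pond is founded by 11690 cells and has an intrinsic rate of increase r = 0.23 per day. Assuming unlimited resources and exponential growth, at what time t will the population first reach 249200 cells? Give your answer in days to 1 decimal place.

Set N₀·e^(rt) = 249200: e^(0.23·t) = 249200/11690 = 21.317.
0.23·t = ln(21.317) = 3.0595, so t = 3.0595/0.23 = 13.302.

13.3 days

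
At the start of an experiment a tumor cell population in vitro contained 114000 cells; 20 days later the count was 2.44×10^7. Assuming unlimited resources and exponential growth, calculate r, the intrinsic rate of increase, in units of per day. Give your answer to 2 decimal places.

0.27 per day

From N(t) = N₀·e^(rt): e^(r·20) = 2.44×10^7/114000 = 214.04.
r·20 = ln(214.04) = 5.3661, so r = 5.3661/20 = 0.26831.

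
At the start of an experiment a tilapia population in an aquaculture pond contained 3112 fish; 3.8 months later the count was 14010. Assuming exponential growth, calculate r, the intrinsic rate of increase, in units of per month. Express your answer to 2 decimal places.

From N(t) = N₀·e^(rt): e^(r·3.8) = 14010/3112 = 4.5019.
r·3.8 = ln(4.5019) = 1.5045, so r = 1.5045/3.8 = 0.39592.

0.40 per month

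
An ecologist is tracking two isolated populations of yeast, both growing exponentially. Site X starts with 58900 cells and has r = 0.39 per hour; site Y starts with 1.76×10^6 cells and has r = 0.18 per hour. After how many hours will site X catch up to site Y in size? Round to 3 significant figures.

Set 58900·e^(0.39t) = 1.76×10^6·e^(0.18t).
e^((0.39 − 0.18)t) = 1.76×10^6/58900 → e^(0.21·t) = 29.881.
0.21·t = ln(29.881) = 3.3972, so t = 3.3972/0.21 = 16.177.

16.2 hours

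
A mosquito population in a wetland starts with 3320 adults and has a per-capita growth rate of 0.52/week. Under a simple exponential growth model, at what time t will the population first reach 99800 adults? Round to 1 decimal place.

6.5 weeks

Set N₀·e^(rt) = 99800: e^(0.52·t) = 99800/3320 = 30.06.
0.52·t = ln(30.06) = 3.4032, so t = 3.4032/0.52 = 6.5446.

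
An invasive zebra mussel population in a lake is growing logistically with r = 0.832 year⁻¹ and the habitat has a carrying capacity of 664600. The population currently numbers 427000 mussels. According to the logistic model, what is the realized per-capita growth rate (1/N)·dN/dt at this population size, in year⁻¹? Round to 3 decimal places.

(1/N)·dN/dt = r(1 − N/K) = 0.832 × (1 − 427000/664600).
= 0.832 × 0.35751 = 0.29745.

0.297 per year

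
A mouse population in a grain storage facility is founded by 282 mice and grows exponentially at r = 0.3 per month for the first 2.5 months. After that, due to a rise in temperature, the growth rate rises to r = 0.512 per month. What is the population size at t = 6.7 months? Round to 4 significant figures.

5127 mice

Phase 1: N(2.5) = 282·e^(0.3×2.5) = 282·e^0.75 = 596.994.
Phase 2 runs for 6.7 − 2.5 = 4.2 months at r = 0.512.
N(6.7) = 596.994·e^(0.512×4.2) = 596.994·e^2.15 = 5127.16.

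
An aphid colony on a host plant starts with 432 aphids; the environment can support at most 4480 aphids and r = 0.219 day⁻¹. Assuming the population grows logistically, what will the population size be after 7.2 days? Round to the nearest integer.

1526 aphids

A = (K − N₀)/N₀ = (4480 − 432)/432 = 9.3704.
N(t) = K/(1 + A·e^(−rt)) = 4480/(1 + 9.3704×e^(−0.219×7.2)).
e^(−1.577) = 0.20664; denominator = 1 + 9.3704×0.20664 = 2.9362.
N = 4480/2.9362 = 1525.76.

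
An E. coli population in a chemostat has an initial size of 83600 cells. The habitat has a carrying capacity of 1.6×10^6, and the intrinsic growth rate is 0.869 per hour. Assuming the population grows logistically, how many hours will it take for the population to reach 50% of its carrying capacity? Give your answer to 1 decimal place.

A = (K − N₀)/N₀ = (1.6×10^6 − 83600)/83600 = 18.139.
Solve 1.6×10^6/(1 + 18.139·e^(−0.869t)) = 800000: 1 + 18.139·e^(−0.869t) = 2, so e^(−0.869t) = 0.0551306.
−0.869·t = ln(0.0551306) = -2.8981, so t = 2.8981/0.869 = 3.3349.

3.3 hours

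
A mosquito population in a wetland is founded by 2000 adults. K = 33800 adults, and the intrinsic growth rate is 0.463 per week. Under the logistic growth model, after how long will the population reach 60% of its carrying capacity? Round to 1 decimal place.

A = (K − N₀)/N₀ = (33800 − 2000)/2000 = 15.9.
Solve 33800/(1 + 15.9·e^(−0.463t)) = 20280: 1 + 15.9·e^(−0.463t) = 1.6667, so e^(−0.463t) = 0.0419287.
−0.463·t = ln(0.0419287) = -3.1718, so t = 3.1718/0.463 = 6.8505.

6.9 weeks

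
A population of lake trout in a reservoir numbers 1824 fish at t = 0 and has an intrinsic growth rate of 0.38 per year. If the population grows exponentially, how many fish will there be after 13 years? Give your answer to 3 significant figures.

N(t) = N₀·e^(rt) = 1824 × e^(0.38×13) = 1824 × e^4.94.
e^4.94 ≈ 139.77, so N ≈ 1824 × 139.77 = 254941.

255000 fish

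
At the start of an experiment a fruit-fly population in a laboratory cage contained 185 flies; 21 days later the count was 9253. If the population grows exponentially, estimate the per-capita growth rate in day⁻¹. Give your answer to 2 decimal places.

From N(t) = N₀·e^(rt): e^(r·21) = 9253/185 = 50.016.
r·21 = ln(50.016) = 3.9123, so r = 3.9123/21 = 0.1863.

0.19 per day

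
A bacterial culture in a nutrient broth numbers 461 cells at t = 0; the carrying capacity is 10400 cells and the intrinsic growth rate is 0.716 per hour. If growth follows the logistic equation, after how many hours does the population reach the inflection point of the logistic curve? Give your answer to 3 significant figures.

4.29 hours

Logistic growth is fastest at N = K/2 = 5200.
A = (K − N₀)/N₀ = 21.56. Set K/(1 + A·e^(−rt)) = K/2 → A·e^(−rt) = 1.
e^(−0.716t) = 1/21.56 = 0.0463829, so t = ln(21.56)/0.716 = 3.0708/0.716 = 4.2889.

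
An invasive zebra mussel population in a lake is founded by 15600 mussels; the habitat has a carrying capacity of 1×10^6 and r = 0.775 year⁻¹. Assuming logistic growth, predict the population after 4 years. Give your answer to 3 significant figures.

A = (K − N₀)/N₀ = (1×10^6 − 15600)/15600 = 63.103.
N(t) = K/(1 + A·e^(−rt)) = 1×10^6/(1 + 63.103×e^(−0.775×4)).
e^(−3.1) = 0.045049; denominator = 1 + 63.103×0.045049 = 3.8427.
N = 1×10^6/3.8427 = 260232.

260000 mussels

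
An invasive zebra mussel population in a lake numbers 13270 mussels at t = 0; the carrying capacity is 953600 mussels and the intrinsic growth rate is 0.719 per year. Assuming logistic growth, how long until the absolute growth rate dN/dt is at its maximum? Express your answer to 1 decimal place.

5.9 years

Logistic growth is fastest at N = K/2 = 476800.
A = (K − N₀)/N₀ = 70.861. Set K/(1 + A·e^(−rt)) = K/2 → A·e^(−rt) = 1.
e^(−0.719t) = 1/70.861 = 0.0141121, so t = ln(70.861)/0.719 = 4.2607/0.719 = 5.9259.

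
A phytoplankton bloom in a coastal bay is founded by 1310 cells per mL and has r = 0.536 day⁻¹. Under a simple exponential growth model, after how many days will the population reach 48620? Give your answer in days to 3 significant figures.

Set N₀·e^(rt) = 48620: e^(0.536·t) = 48620/1310 = 37.115.
0.536·t = ln(37.115) = 3.614, so t = 3.614/0.536 = 6.7426.

6.74 days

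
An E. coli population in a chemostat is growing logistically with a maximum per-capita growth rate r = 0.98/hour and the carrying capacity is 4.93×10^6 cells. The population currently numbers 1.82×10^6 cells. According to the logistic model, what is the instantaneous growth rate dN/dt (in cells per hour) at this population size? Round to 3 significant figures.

dN/dt = rN(1 − N/K) = 0.98 × 1.82×10^6 × (1 − 1.82×10^6/4.93×10^6).
1 − 1.82×10^6/4.93×10^6 = 0.63083; dN/dt = 0.98 × 1.82×10^6 × 0.63083 = 1.12515×10^6.

1130000 cells per hour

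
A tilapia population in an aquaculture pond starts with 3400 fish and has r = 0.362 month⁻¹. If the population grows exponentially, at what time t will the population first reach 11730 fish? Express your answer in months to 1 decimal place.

3.4 months

Set N₀·e^(rt) = 11730: e^(0.362·t) = 11730/3400 = 3.45.
0.362·t = ln(3.45) = 1.2384, so t = 1.2384/0.362 = 3.4209.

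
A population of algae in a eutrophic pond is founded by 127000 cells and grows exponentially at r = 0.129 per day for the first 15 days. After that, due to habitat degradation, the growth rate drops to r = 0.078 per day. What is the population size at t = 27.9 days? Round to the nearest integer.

2405197 cells

Phase 1: N(15) = 127000·e^(0.129×15) = 127000·e^1.935 = 879354.
Phase 2 runs for 27.9 − 15 = 12.9 days at r = 0.078.
N(27.9) = 879354·e^(0.078×12.9) = 879354·e^1.006 = 2.405197×10^6.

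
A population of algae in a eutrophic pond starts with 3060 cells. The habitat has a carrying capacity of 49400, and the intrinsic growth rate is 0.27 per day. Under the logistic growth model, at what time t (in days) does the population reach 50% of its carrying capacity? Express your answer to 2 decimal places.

A = (K − N₀)/N₀ = (49400 − 3060)/3060 = 15.144.
Solve 49400/(1 + 15.144·e^(−0.27t)) = 24700: 1 + 15.144·e^(−0.27t) = 2, so e^(−0.27t) = 0.0660337.
−0.27·t = ln(0.0660337) = -2.7176, so t = 2.7176/0.27 = 10.065.

10.07 days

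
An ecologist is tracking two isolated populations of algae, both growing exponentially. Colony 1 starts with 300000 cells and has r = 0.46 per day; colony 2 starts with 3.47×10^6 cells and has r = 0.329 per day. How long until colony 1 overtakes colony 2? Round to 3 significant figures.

18.7 days

Set 300000·e^(0.46t) = 3.47×10^6·e^(0.329t).
e^((0.46 − 0.329)t) = 3.47×10^6/300000 → e^(0.131·t) = 11.567.
0.131·t = ln(11.567) = 2.4481, so t = 2.4481/0.131 = 18.688.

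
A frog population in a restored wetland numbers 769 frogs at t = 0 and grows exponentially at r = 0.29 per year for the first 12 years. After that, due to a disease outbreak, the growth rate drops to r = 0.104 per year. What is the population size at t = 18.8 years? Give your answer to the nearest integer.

50630 frogs

Phase 1: N(12) = 769·e^(0.29×12) = 769·e^3.48 = 24961.5.
Phase 2 runs for 18.8 − 12 = 6.8 years at r = 0.104.
N(18.8) = 24961.5·e^(0.104×6.8) = 24961.5·e^0.7072 = 50629.6.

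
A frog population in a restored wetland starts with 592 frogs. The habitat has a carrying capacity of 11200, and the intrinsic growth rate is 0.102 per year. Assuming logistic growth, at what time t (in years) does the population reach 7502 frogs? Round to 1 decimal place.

35.2 years

A = (K − N₀)/N₀ = (11200 − 592)/592 = 17.919.
Solve 11200/(1 + 17.919·e^(−0.102t)) = 7502: 1 + 17.919·e^(−0.102t) = 1.4929, so e^(−0.102t) = 0.0275092.
−0.102·t = ln(0.0275092) = -3.5932, so t = 3.5932/0.102 = 35.228.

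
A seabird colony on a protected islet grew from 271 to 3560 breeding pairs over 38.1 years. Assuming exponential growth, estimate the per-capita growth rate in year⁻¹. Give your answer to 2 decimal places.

0.07 per year

From N(t) = N₀·e^(rt): e^(r·38.1) = 3560/271 = 13.137.
r·38.1 = ln(13.137) = 2.5754, so r = 2.5754/38.1 = 0.067596.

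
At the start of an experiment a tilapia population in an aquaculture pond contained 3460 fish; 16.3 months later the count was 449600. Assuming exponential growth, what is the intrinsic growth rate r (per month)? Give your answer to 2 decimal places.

0.30 per month

From N(t) = N₀·e^(rt): e^(r·16.3) = 449600/3460 = 129.94.
r·16.3 = ln(129.94) = 4.8671, so r = 4.8671/16.3 = 0.29859.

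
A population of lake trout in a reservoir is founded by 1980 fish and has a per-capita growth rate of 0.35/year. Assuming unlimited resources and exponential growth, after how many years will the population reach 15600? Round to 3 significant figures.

5.90 years

Set N₀·e^(rt) = 15600: e^(0.35·t) = 15600/1980 = 7.8788.
0.35·t = ln(7.8788) = 2.0642, so t = 2.0642/0.35 = 5.8976.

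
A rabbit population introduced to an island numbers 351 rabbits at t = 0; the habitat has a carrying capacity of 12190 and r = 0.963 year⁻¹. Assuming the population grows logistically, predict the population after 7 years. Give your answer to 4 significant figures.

11720 rabbits

A = (K − N₀)/N₀ = (12190 − 351)/351 = 33.729.
N(t) = K/(1 + A·e^(−rt)) = 12190/(1 + 33.729×e^(−0.963×7)).
e^(−6.741) = 0.0011815; denominator = 1 + 33.729×0.0011815 = 1.0399.
N = 12190/1.0399 = 11722.8.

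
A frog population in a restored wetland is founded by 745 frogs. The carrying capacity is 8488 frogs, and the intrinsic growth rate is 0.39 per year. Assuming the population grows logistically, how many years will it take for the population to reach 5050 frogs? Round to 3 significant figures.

6.99 years

A = (K − N₀)/N₀ = (8488 − 745)/745 = 10.393.
Solve 8488/(1 + 10.393·e^(−0.39t)) = 5050: 1 + 10.393·e^(−0.39t) = 1.6808, so e^(−0.39t) = 0.065503.
−0.39·t = ln(0.065503) = -2.7257, so t = 2.7257/0.39 = 6.9889.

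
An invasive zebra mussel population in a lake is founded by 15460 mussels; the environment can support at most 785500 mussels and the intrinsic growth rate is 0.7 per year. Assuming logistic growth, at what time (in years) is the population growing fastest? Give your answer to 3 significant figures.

Logistic growth is fastest at N = K/2 = 392750.
A = (K − N₀)/N₀ = 49.809. Set K/(1 + A·e^(−rt)) = K/2 → A·e^(−rt) = 1.
e^(−0.7t) = 1/49.809 = 0.0200769, so t = ln(49.809)/0.7 = 3.9082/0.7 = 5.5831.

5.58 years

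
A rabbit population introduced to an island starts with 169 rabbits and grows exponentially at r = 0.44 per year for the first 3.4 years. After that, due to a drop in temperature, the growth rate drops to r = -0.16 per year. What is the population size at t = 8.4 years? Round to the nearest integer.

Phase 1: N(3.4) = 169·e^(0.44×3.4) = 169·e^1.496 = 754.382.
Phase 2 runs for 8.4 − 3.4 = 5 years at r = -0.16.
N(8.4) = 754.382·e^(-0.16×5) = 754.382·e^-0.8 = 338.966.

339 rabbits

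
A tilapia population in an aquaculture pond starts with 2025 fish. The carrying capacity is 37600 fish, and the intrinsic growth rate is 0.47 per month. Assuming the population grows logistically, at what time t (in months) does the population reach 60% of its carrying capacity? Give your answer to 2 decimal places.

A = (K − N₀)/N₀ = (37600 − 2025)/2025 = 17.568.
Solve 37600/(1 + 17.568·e^(−0.47t)) = 22560: 1 + 17.568·e^(−0.47t) = 1.6667, so e^(−0.47t) = 0.037948.
−0.47·t = ln(0.037948) = -3.2715, so t = 3.2715/0.47 = 6.9607.

6.96 months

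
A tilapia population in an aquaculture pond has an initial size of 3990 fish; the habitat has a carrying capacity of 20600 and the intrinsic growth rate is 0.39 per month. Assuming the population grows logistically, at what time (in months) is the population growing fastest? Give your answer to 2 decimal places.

3.66 months

Logistic growth is fastest at N = K/2 = 10300.
A = (K − N₀)/N₀ = 4.1629. Set K/(1 + A·e^(−rt)) = K/2 → A·e^(−rt) = 1.
e^(−0.39t) = 1/4.1629 = 0.240217, so t = ln(4.1629)/0.39 = 1.4262/0.39 = 3.657.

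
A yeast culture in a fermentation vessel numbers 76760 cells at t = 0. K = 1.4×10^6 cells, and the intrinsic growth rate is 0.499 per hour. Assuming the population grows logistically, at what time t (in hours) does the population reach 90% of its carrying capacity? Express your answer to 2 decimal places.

10.11 hours

A = (K − N₀)/N₀ = (1.4×10^6 − 76760)/76760 = 17.239.
Solve 1.4×10^6/(1 + 17.239·e^(−0.499t)) = 1.26×10^6: 1 + 17.239·e^(−0.499t) = 1.1111, so e^(−0.499t) = 0.00644546.
−0.499·t = ln(0.00644546) = -5.0444, so t = 5.0444/0.499 = 10.109.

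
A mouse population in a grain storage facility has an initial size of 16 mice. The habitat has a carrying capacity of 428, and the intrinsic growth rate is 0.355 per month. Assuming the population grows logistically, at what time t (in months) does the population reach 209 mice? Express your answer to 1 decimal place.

A = (K − N₀)/N₀ = (428 − 16)/16 = 25.75.
Solve 428/(1 + 25.75·e^(−0.355t)) = 209: 1 + 25.75·e^(−0.355t) = 2.0478, so e^(−0.355t) = 0.0406931.
−0.355·t = ln(0.0406931) = -3.2017, so t = 3.2017/0.355 = 9.0189.

9.0 months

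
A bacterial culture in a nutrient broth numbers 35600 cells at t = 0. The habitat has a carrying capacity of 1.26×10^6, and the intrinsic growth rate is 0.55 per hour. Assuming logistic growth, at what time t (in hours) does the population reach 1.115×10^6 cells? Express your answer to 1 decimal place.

A = (K − N₀)/N₀ = (1.26×10^6 − 35600)/35600 = 34.393.
Solve 1.26×10^6/(1 + 34.393·e^(−0.55t)) = 1.115×10^6: 1 + 34.393·e^(−0.55t) = 1.13, so e^(−0.55t) = 0.00378111.
−0.55·t = ln(0.00378111) = -5.5777, so t = 5.5777/0.55 = 10.141.

10.1 hours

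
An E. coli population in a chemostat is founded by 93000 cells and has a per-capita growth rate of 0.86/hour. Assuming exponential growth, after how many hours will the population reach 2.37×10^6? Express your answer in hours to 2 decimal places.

Set N₀·e^(rt) = 2.37×10^6: e^(0.86·t) = 2.37×10^6/93000 = 25.484.
0.86·t = ln(25.484) = 3.238, so t = 3.238/0.86 = 3.7652.

3.77 hours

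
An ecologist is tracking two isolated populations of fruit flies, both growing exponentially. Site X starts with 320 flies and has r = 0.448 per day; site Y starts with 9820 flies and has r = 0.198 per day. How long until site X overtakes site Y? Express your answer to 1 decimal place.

13.7 days

Set 320·e^(0.448t) = 9820·e^(0.198t).
e^((0.448 − 0.198)t) = 9820/320 → e^(0.25·t) = 30.688.
0.25·t = ln(30.688) = 3.4239, so t = 3.4239/0.25 = 13.695.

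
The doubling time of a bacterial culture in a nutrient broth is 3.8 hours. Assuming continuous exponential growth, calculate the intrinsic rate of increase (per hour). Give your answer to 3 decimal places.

r = ln(2)/t_d = 0.6931/3.8 = 0.18241.

0.182 per hour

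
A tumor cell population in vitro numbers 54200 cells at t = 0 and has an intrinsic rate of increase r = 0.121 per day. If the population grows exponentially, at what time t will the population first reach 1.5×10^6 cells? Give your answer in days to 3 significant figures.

Set N₀·e^(rt) = 1.5×10^6: e^(0.121·t) = 1.5×10^6/54200 = 27.675.
0.121·t = ln(27.675) = 3.3205, so t = 3.3205/0.121 = 27.442.

27.4 days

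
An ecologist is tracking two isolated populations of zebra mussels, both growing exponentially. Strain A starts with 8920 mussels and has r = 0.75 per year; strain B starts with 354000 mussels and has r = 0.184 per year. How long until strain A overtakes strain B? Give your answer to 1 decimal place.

Set 8920·e^(0.75t) = 354000·e^(0.184t).
e^((0.75 − 0.184)t) = 354000/8920 → e^(0.566·t) = 39.686.
0.566·t = ln(39.686) = 3.681, so t = 3.681/0.566 = 6.5035.

6.5 years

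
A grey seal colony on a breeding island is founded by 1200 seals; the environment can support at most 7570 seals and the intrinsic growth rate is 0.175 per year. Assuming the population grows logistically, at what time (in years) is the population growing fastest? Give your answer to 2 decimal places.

Logistic growth is fastest at N = K/2 = 3785.
A = (K − N₀)/N₀ = 5.3083. Set K/(1 + A·e^(−rt)) = K/2 → A·e^(−rt) = 1.
e^(−0.175t) = 1/5.3083 = 0.188383, so t = ln(5.3083)/0.175 = 1.6693/0.175 = 9.5387.

9.54 years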